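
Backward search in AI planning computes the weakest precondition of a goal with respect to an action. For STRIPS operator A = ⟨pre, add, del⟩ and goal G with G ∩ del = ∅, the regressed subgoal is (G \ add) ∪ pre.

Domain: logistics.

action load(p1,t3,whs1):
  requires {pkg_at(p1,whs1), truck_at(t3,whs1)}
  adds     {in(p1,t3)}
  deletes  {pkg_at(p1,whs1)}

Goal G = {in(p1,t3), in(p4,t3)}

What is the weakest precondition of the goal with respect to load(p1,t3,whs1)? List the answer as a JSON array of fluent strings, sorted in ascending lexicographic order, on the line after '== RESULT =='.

Regress:
  G ∩ del = {}  (empty — regression defined)
  G \ add = {in(p1,t3), in(p4,t3)} \ {in(p1,t3)} = {in(p4,t3)}
  ∪ pre   = {in(p4,t3)} ∪ {pkg_at(p1,whs1), truck_at(t3,whs1)}
          = {in(p4,t3), pkg_at(p1,whs1), truck_at(t3,whs1)}

== RESULT ==
["in(p4,t3)", "pkg_at(p1,whs1)", "truck_at(t3,whs1)"]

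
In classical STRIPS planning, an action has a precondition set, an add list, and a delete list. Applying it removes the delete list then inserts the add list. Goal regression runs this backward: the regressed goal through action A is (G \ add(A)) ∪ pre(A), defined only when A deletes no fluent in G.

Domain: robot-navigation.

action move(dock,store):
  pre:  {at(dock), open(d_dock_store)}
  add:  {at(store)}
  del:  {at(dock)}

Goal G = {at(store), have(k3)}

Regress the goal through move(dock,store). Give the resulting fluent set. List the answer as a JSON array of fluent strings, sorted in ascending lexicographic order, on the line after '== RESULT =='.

Compute (G \ add) ∪ pre:
  G ∩ del = {}  (empty — regression defined)
  G \ add = {at(store), have(k3)} \ {at(store)} = {have(k3)}
  ∪ pre   = {have(k3)} ∪ {at(dock), open(d_dock_store)}
          = {at(dock), have(k3), open(d_dock_store)}

== RESULT ==
["at(dock)", "have(k3)", "open(d_dock_store)"]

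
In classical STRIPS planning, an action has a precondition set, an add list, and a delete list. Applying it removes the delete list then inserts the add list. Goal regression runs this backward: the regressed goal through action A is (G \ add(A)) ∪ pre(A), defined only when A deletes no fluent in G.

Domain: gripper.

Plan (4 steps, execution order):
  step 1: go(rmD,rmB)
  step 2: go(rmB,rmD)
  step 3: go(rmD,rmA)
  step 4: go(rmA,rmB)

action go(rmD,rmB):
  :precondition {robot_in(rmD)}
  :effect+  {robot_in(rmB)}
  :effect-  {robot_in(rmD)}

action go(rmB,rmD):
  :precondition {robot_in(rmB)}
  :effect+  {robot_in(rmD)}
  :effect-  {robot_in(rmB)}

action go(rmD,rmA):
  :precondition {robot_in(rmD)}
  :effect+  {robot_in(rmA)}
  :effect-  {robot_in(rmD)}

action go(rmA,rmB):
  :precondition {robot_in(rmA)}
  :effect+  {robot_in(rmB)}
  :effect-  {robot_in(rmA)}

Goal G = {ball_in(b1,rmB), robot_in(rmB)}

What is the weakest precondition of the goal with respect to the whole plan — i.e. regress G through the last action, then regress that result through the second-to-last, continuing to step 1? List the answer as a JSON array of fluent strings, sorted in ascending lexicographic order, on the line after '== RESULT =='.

Regress step by step:
  through step 4 (go(rmA,rmB)): drop {robot_in(rmB)}, keep {ball_in(b1,rmB)}, require {robot_in(rmA)}
    → {ball_in(b1,rmB), robot_in(rmA)}
  through step 3 (go(rmD,rmA)): drop {robot_in(rmA)}, keep {ball_in(b1,rmB)}, require {robot_in(rmD)}
    → {ball_in(b1,rmB), robot_in(rmD)}
  through step 2 (go(rmB,rmD)): drop {robot_in(rmD)}, keep {ball_in(b1,rmB)}, require {robot_in(rmB)}
    → {ball_in(b1,rmB), robot_in(rmB)}
  through step 1 (go(rmD,rmB)): drop {robot_in(rmB)}, keep {ball_in(b1,rmB)}, require {robot_in(rmD)}
    → {ball_in(b1,rmB), robot_in(rmD)}

== RESULT ==
["ball_in(b1,rmB)", "robot_in(rmD)"]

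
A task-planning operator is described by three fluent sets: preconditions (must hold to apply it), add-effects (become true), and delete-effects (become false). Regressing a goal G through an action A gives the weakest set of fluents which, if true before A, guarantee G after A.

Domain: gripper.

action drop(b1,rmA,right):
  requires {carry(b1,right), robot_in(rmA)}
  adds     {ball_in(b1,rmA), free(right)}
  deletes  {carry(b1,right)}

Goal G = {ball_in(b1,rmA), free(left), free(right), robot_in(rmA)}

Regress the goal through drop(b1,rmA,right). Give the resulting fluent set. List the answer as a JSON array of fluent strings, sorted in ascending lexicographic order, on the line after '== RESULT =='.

Regress:
  G ∩ del = {}  (empty — regression defined)
  G \ add = {ball_in(b1,rmA), free(left), free(right), robot_in(rmA)} \ {ball_in(b1,rmA), free(right)} = {free(left), robot_in(rmA)}
  ∪ pre   = {free(left), robot_in(rmA)} ∪ {carry(b1,right), robot_in(rmA)}
          = {carry(b1,right), free(left), robot_in(rmA)}

== RESULT ==
["carry(b1,right)", "free(left)", "robot_in(rmA)"]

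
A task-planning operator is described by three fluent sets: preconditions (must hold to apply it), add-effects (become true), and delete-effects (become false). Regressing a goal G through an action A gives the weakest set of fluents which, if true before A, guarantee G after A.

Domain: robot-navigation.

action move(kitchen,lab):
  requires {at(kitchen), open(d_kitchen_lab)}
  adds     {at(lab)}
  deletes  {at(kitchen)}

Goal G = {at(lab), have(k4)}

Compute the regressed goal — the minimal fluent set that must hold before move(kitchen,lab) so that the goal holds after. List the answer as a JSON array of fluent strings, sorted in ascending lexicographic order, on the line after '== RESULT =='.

Compute (G \ add) ∪ pre:
  G ∩ del = {}  (empty — regression defined)
  G \ add = {at(lab), have(k4)} \ {at(lab)} = {have(k4)}
  ∪ pre   = {have(k4)} ∪ {at(kitchen), open(d_kitchen_lab)}
          = {at(kitchen), have(k4), open(d_kitchen_lab)}

== RESULT ==
["at(kitchen)", "have(k4)", "open(d_kitchen_lab)"]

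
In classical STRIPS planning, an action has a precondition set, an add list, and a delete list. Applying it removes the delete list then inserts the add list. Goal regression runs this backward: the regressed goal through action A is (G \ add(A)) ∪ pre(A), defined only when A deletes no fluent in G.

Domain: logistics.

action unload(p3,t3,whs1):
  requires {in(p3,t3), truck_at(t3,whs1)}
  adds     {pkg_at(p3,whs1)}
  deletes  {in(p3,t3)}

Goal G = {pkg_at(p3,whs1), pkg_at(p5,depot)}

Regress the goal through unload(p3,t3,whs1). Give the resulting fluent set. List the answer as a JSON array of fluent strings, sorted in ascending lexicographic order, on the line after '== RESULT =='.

Compute (G \ add) ∪ pre:
  G ∩ del = {}  (empty — regression defined)
  G \ add = {pkg_at(p3,whs1), pkg_at(p5,depot)} \ {pkg_at(p3,whs1)} = {pkg_at(p5,depot)}
  ∪ pre   = {pkg_at(p5,depot)} ∪ {in(p3,t3), truck_at(t3,whs1)}
          = {in(p3,t3), pkg_at(p5,depot), truck_at(t3,whs1)}

== RESULT ==
["in(p3,t3)", "pkg_at(p5,depot)", "truck_at(t3,whs1)"]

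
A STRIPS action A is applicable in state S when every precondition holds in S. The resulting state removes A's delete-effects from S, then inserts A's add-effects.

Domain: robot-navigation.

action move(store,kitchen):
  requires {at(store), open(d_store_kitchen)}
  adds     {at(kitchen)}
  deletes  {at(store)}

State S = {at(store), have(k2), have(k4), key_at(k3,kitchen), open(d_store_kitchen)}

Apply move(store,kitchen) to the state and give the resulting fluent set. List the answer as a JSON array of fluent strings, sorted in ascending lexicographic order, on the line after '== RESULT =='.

Progress:
  pre ⊆ S: {at(store), open(d_store_kitchen)} ⊆ S  — applicable
  S \ del = {have(k2), have(k4), key_at(k3,kitchen), open(d_store_kitchen)}
  ∪ add   = {at(kitchen), have(k2), have(k4), key_at(k3,kitchen), open(d_store_kitchen)}

== RESULT ==
["at(kitchen)", "have(k2)", "have(k4)", "key_at(k3,kitchen)", "open(d_store_kitchen)"]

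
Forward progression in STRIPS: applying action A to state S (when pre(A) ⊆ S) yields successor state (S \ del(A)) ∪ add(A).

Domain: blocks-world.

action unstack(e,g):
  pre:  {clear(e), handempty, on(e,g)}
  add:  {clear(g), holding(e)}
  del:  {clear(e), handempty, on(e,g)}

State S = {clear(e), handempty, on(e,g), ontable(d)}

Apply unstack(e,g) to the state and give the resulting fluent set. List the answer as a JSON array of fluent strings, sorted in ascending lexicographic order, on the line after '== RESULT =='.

Progress:
  pre ⊆ S: {clear(e), handempty, on(e,g)} ⊆ S  — applicable
  S \ del = {ontable(d)}
  ∪ add   = {clear(g), holding(e), ontable(d)}

== RESULT ==
["clear(g)", "holding(e)", "ontable(d)"]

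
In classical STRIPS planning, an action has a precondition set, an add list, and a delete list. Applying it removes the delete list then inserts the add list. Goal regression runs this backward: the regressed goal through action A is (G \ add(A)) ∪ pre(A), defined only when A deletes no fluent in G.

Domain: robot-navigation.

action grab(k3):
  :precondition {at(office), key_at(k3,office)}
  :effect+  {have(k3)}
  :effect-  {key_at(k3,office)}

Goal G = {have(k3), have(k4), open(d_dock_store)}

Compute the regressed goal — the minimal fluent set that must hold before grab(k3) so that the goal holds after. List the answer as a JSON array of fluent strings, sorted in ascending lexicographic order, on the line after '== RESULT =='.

Regress:
  G ∩ del = {}  (empty — regression defined)
  G \ add = {have(k3), have(k4), open(d_dock_store)} \ {have(k3)} = {have(k4), open(d_dock_store)}
  ∪ pre   = {have(k4), open(d_dock_store)} ∪ {at(office), key_at(k3,office)}
          = {at(office), have(k4), key_at(k3,office), open(d_dock_store)}

== RESULT ==
["at(office)", "have(k4)", "key_at(k3,office)", "open(d_dock_store)"]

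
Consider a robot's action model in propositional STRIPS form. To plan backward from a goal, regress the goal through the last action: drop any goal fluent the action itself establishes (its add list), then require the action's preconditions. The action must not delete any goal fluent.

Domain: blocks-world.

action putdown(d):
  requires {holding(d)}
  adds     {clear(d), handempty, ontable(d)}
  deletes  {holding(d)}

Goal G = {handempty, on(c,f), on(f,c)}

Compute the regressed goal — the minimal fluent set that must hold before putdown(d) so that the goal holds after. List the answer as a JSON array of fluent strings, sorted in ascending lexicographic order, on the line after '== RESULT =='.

Compute (G \ add) ∪ pre:
  G ∩ del = {}  (empty — regression defined)
  G \ add = {handempty, on(c,f), on(f,c)} \ {clear(d), handempty, ontable(d)} = {on(c,f), on(f,c)}
  ∪ pre   = {on(c,f), on(f,c)} ∪ {holding(d)}
          = {holding(d), on(c,f), on(f,c)}

== RESULT ==
["holding(d)", "on(c,f)", "on(f,c)"]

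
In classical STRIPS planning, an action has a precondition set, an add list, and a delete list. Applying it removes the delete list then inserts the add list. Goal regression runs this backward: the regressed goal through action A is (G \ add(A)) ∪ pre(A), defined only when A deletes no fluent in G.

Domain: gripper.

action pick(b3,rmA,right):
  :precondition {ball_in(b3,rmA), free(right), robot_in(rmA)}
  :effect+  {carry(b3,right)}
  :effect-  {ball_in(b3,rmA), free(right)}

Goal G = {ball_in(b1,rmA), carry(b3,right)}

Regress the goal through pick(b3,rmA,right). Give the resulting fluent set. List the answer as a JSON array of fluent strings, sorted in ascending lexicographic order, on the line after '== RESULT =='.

Compute (G \ add) ∪ pre:
  G ∩ del = {}  (empty — regression defined)
  G \ add = {ball_in(b1,rmA), carry(b3,right)} \ {carry(b3,right)} = {ball_in(b1,rmA)}
  ∪ pre   = {ball_in(b1,rmA)} ∪ {ball_in(b3,rmA), free(right), robot_in(rmA)}
          = {ball_in(b1,rmA), ball_in(b3,rmA), free(right), robot_in(rmA)}

== RESULT ==
["ball_in(b1,rmA)", "ball_in(b3,rmA)", "free(right)", "robot_in(rmA)"]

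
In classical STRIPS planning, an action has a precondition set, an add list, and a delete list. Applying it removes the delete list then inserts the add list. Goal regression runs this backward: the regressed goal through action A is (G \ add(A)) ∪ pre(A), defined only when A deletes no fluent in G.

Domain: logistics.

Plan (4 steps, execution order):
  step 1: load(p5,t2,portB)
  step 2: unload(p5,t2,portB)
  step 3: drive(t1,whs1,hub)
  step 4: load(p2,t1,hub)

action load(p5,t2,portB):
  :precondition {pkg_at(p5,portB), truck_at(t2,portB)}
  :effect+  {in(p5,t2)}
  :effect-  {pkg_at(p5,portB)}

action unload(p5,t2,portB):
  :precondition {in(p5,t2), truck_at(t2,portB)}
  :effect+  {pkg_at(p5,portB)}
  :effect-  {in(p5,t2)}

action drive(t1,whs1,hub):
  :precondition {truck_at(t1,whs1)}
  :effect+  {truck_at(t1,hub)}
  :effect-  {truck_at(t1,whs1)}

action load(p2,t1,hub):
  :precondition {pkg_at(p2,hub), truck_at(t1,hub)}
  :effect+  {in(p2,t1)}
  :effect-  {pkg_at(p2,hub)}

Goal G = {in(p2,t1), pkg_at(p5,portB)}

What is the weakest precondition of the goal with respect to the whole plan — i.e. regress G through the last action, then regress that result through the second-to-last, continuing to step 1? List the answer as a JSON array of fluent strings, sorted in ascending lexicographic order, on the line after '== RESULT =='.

Work backward from the goal:
  through step 4 (load(p2,t1,hub)): drop {in(p2,t1)}, keep {pkg_at(p5,portB)}, require {pkg_at(p2,hub), truck_at(t1,hub)}
    → {pkg_at(p2,hub), pkg_at(p5,portB), truck_at(t1,hub)}
  through step 3 (drive(t1,whs1,hub)): drop {truck_at(t1,hub)}, keep {pkg_at(p2,hub), pkg_at(p5,portB)}, require {truck_at(t1,whs1)}
    → {pkg_at(p2,hub), pkg_at(p5,portB), truck_at(t1,whs1)}
  through step 2 (unload(p5,t2,portB)): drop {pkg_at(p5,portB)}, keep {pkg_at(p2,hub), truck_at(t1,whs1)}, require {in(p5,t2), truck_at(t2,portB)}
    → {in(p5,t2), pkg_at(p2,hub), truck_at(t1,whs1), truck_at(t2,portB)}
  through step 1 (load(p5,t2,portB)): drop {in(p5,t2)}, keep {pkg_at(p2,hub), truck_at(t1,whs1), truck_at(t2,portB)}, require {pkg_at(p5,portB), truck_at(t2,portB)}
    → {pkg_at(p2,hub), pkg_at(p5,portB), truck_at(t1,whs1), truck_at(t2,portB)}

== RESULT ==
["pkg_at(p2,hub)", "pkg_at(p5,portB)", "truck_at(t1,whs1)", "truck_at(t2,portB)"]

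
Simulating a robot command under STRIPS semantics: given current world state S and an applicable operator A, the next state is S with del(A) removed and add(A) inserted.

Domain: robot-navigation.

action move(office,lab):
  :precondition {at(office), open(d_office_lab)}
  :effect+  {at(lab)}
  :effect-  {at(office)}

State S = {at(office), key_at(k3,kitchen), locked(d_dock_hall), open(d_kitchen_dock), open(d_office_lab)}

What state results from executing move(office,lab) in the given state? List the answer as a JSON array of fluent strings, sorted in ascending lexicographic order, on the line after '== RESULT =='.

Compute (S \ del) ∪ add:
  pre ⊆ S: {at(office), open(d_office_lab)} ⊆ S  — applicable
  S \ del = {key_at(k3,kitchen), locked(d_dock_hall), open(d_kitchen_dock), open(d_office_lab)}
  ∪ add   = {at(lab), key_at(k3,kitchen), locked(d_dock_hall), open(d_kitchen_dock), open(d_office_lab)}

== RESULT ==
["at(lab)", "key_at(k3,kitchen)", "locked(d_dock_hall)", "open(d_kitchen_dock)", "open(d_office_lab)"]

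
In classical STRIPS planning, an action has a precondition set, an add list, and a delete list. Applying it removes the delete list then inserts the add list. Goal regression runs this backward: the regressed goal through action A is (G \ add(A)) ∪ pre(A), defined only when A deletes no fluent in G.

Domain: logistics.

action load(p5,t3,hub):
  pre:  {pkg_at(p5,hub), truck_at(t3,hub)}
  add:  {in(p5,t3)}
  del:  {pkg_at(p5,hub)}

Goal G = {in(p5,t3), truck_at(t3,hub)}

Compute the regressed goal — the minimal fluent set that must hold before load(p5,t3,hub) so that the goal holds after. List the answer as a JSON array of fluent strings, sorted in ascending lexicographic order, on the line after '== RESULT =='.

Compute (G \ add) ∪ pre:
  G ∩ del = {}  (empty — regression defined)
  G \ add = {in(p5,t3), truck_at(t3,hub)} \ {in(p5,t3)} = {truck_at(t3,hub)}
  ∪ pre   = {truck_at(t3,hub)} ∪ {pkg_at(p5,hub), truck_at(t3,hub)}
          = {pkg_at(p5,hub), truck_at(t3,hub)}

== RESULT ==
["pkg_at(p5,hub)", "truck_at(t3,hub)"]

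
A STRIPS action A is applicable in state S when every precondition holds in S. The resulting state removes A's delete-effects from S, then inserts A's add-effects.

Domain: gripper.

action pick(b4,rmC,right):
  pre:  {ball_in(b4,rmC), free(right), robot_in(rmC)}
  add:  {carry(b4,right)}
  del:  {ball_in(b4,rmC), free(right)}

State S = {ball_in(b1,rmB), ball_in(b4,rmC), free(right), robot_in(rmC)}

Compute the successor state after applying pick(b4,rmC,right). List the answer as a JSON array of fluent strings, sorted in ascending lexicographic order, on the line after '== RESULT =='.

Progress:
  pre ⊆ S: {ball_in(b4,rmC), free(right), robot_in(rmC)} ⊆ S  — applicable
  S \ del = {ball_in(b1,rmB), robot_in(rmC)}
  ∪ add   = {ball_in(b1,rmB), carry(b4,right), robot_in(rmC)}

== RESULT ==
["ball_in(b1,rmB)", "carry(b4,right)", "robot_in(rmC)"]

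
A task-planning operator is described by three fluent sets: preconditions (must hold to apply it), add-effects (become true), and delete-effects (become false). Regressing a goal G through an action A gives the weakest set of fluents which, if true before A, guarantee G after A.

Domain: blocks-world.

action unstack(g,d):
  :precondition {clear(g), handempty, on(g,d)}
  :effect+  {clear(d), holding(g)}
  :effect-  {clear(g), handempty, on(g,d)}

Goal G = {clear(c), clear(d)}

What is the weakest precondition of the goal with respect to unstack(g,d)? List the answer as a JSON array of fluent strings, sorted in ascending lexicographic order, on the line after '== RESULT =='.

Compute (G \ add) ∪ pre:
  G ∩ del = {}  (empty — regression defined)
  G \ add = {clear(c), clear(d)} \ {clear(d), holding(g)} = {clear(c)}
  ∪ pre   = {clear(c)} ∪ {clear(g), handempty, on(g,d)}
          = {clear(c), clear(g), handempty, on(g,d)}

== RESULT ==
["clear(c)", "clear(g)", "handempty", "on(g,d)"]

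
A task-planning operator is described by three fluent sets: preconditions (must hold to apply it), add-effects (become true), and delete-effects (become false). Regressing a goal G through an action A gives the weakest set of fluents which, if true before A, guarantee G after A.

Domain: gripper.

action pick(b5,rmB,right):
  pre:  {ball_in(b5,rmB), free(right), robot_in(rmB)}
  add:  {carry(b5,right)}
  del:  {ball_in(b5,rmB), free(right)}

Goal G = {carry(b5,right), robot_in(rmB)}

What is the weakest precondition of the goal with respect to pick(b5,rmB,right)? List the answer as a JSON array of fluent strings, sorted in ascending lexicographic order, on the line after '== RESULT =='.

Regress:
  G ∩ del = {}  (empty — regression defined)
  G \ add = {carry(b5,right), robot_in(rmB)} \ {carry(b5,right)} = {robot_in(rmB)}
  ∪ pre   = {robot_in(rmB)} ∪ {ball_in(b5,rmB), free(right), robot_in(rmB)}
          = {ball_in(b5,rmB), free(right), robot_in(rmB)}

== RESULT ==
["ball_in(b5,rmB)", "free(right)", "robot_in(rmB)"]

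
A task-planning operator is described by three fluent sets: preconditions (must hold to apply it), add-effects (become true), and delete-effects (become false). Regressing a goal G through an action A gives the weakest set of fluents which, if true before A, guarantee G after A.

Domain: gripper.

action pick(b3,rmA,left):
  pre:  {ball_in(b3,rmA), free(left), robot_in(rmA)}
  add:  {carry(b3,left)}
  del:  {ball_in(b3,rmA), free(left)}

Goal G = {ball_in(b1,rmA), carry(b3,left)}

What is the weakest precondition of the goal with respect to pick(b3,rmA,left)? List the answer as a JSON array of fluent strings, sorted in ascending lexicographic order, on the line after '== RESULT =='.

Regress:
  G ∩ del = {}  (empty — regression defined)
  G \ add = {ball_in(b1,rmA), carry(b3,left)} \ {carry(b3,left)} = {ball_in(b1,rmA)}
  ∪ pre   = {ball_in(b1,rmA)} ∪ {ball_in(b3,rmA), free(left), robot_in(rmA)}
          = {ball_in(b1,rmA), ball_in(b3,rmA), free(left), robot_in(rmA)}

== RESULT ==
["ball_in(b1,rmA)", "ball_in(b3,rmA)", "free(left)", "robot_in(rmA)"]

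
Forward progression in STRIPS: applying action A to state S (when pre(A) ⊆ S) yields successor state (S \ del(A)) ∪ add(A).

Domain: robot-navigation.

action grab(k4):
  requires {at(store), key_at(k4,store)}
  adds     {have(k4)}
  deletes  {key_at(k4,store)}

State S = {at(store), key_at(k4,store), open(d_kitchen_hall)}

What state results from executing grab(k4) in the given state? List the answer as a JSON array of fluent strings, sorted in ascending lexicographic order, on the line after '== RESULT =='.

Progress:
  pre ⊆ S: {at(store), key_at(k4,store)} ⊆ S  — applicable
  S \ del = {at(store), open(d_kitchen_hall)}
  ∪ add   = {at(store), have(k4), open(d_kitchen_hall)}

== RESULT ==
["at(store)", "have(k4)", "open(d_kitchen_hall)"]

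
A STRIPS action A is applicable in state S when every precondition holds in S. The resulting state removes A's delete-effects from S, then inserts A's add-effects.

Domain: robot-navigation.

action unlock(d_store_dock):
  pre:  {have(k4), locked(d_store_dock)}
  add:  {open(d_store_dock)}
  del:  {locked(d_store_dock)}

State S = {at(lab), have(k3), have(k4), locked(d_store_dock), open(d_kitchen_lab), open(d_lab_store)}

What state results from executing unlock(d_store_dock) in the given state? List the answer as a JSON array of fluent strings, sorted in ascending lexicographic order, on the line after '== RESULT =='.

Progress:
  pre ⊆ S: {have(k4), locked(d_store_dock)} ⊆ S  — applicable
  S \ del = {at(lab), have(k3), have(k4), open(d_kitchen_lab), open(d_lab_store)}
  ∪ add   = {at(lab), have(k3), have(k4), open(d_kitchen_lab), open(d_lab_store), open(d_store_dock)}

== RESULT ==
["at(lab)", "have(k3)", "have(k4)", "open(d_kitchen_lab)", "open(d_lab_store)", "open(d_store_dock)"]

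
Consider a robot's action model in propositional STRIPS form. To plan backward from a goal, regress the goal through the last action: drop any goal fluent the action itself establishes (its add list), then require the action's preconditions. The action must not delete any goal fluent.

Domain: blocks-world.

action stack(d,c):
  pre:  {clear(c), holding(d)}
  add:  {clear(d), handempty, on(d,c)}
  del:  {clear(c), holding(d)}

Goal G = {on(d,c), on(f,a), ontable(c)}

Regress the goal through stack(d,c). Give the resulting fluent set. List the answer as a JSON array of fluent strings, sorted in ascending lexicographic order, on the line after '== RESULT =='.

Compute (G \ add) ∪ pre:
  G ∩ del = {}  (empty — regression defined)
  G \ add = {on(d,c), on(f,a), ontable(c)} \ {clear(d), handempty, on(d,c)} = {on(f,a), ontable(c)}
  ∪ pre   = {on(f,a), ontable(c)} ∪ {clear(c), holding(d)}
          = {clear(c), holding(d), on(f,a), ontable(c)}

== RESULT ==
["clear(c)", "holding(d)", "on(f,a)", "ontable(c)"]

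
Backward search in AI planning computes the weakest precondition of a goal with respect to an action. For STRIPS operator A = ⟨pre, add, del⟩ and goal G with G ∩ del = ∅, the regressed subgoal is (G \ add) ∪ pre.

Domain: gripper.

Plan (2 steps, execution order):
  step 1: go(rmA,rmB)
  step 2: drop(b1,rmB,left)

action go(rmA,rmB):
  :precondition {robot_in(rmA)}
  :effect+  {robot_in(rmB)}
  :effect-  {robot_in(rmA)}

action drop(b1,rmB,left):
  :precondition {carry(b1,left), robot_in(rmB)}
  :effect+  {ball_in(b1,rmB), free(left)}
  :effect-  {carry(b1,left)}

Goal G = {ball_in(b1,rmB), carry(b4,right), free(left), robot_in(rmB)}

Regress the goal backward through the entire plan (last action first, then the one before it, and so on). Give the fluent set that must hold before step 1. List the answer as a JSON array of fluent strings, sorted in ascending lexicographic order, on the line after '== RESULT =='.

Regress step by step:
  through step 2 (drop(b1,rmB,left)): drop {ball_in(b1,rmB), free(left)}, keep {carry(b4,right), robot_in(rmB)}, require {carry(b1,left), robot_in(rmB)}
    → {carry(b1,left), carry(b4,right), robot_in(rmB)}
  through step 1 (go(rmA,rmB)): drop {robot_in(rmB)}, keep {carry(b1,left), carry(b4,right)}, require {robot_in(rmA)}
    → {carry(b1,left), carry(b4,right), robot_in(rmA)}

== RESULT ==
["carry(b1,left)", "carry(b4,right)", "robot_in(rmA)"]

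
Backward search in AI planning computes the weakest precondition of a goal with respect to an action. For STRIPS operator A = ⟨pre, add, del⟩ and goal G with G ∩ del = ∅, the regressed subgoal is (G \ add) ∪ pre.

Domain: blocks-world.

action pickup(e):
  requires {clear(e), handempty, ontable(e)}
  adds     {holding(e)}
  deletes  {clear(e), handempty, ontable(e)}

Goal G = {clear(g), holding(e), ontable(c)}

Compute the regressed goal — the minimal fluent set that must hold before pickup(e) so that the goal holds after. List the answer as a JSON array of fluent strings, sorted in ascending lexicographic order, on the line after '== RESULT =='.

Compute (G \ add) ∪ pre:
  G ∩ del = {}  (empty — regression defined)
  G \ add = {clear(g), holding(e), ontable(c)} \ {holding(e)} = {clear(g), ontable(c)}
  ∪ pre   = {clear(g), ontable(c)} ∪ {clear(e), handempty, ontable(e)}
          = {clear(e), clear(g), handempty, ontable(c), ontable(e)}

== RESULT ==
["clear(e)", "clear(g)", "handempty", "ontable(c)", "ontable(e)"]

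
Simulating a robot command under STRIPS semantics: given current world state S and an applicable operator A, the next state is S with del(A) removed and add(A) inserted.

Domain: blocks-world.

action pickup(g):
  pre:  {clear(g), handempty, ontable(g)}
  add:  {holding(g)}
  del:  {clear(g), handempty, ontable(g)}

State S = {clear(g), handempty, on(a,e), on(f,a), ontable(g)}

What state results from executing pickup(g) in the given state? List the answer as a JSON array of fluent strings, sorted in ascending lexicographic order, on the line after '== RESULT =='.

Compute (S \ del) ∪ add:
  pre ⊆ S: {clear(g), handempty, ontable(g)} ⊆ S  — applicable
  S \ del = {on(a,e), on(f,a)}
  ∪ add   = {holding(g), on(a,e), on(f,a)}

== RESULT ==
["holding(g)", "on(a,e)", "on(f,a)"]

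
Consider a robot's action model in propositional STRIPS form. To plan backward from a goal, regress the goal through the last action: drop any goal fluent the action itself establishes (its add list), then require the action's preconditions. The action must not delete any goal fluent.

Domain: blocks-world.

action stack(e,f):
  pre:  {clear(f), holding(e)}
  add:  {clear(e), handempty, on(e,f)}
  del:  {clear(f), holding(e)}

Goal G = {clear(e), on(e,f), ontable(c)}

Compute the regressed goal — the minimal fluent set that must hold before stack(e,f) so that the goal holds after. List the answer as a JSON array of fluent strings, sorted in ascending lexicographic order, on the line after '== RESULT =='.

Compute (G \ add) ∪ pre:
  G ∩ del = {}  (empty — regression defined)
  G \ add = {clear(e), on(e,f), ontable(c)} \ {clear(e), handempty, on(e,f)} = {ontable(c)}
  ∪ pre   = {ontable(c)} ∪ {clear(f), holding(e)}
          = {clear(f), holding(e), ontable(c)}

== RESULT ==
["clear(f)", "holding(e)", "ontable(c)"]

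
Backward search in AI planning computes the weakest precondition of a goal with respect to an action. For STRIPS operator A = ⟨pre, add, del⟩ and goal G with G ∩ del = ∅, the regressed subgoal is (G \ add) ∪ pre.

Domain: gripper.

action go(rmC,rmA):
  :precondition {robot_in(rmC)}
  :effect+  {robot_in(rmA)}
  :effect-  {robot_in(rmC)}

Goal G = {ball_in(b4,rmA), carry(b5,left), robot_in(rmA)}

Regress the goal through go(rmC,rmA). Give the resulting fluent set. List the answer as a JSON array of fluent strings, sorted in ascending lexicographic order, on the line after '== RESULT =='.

Compute (G \ add) ∪ pre:
  G ∩ del = {}  (empty — regression defined)
  G \ add = {ball_in(b4,rmA), carry(b5,left), robot_in(rmA)} \ {robot_in(rmA)} = {ball_in(b4,rmA), carry(b5,left)}
  ∪ pre   = {ball_in(b4,rmA), carry(b5,left)} ∪ {robot_in(rmC)}
          = {ball_in(b4,rmA), carry(b5,left), robot_in(rmC)}

== RESULT ==
["ball_in(b4,rmA)", "carry(b5,left)", "robot_in(rmC)"]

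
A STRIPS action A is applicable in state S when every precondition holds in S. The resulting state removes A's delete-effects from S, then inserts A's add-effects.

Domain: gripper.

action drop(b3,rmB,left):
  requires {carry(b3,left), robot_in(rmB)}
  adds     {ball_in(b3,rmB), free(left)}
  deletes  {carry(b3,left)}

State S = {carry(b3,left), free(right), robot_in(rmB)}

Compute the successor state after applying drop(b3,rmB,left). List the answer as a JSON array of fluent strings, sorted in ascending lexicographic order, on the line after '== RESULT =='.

Progress:
  pre ⊆ S: {carry(b3,left), robot_in(rmB)} ⊆ S  — applicable
  S \ del = {free(right), robot_in(rmB)}
  ∪ add   = {ball_in(b3,rmB), free(left), free(right), robot_in(rmB)}

== RESULT ==
["ball_in(b3,rmB)", "free(left)", "free(right)", "robot_in(rmB)"]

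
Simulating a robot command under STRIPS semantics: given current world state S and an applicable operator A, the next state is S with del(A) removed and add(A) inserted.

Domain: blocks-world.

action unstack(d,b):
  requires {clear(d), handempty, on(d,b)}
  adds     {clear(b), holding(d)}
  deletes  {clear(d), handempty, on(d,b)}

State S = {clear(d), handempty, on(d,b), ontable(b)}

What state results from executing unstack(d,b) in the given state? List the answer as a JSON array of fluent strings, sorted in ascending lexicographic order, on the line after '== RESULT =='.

Compute (S \ del) ∪ add:
  pre ⊆ S: {clear(d), handempty, on(d,b)} ⊆ S  — applicable
  S \ del = {ontable(b)}
  ∪ add   = {clear(b), holding(d), ontable(b)}

== RESULT ==
["clear(b)", "holding(d)", "ontable(b)"]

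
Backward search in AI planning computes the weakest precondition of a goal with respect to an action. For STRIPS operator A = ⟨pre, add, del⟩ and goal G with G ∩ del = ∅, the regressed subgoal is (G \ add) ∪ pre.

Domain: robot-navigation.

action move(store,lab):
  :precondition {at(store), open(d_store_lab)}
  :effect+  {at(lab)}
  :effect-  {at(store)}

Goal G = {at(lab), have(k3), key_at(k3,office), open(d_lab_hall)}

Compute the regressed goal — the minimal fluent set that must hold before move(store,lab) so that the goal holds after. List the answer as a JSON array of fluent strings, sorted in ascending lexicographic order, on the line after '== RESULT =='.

Compute (G \ add) ∪ pre:
  G ∩ del = {}  (empty — regression defined)
  G \ add = {at(lab), have(k3), key_at(k3,office), open(d_lab_hall)} \ {at(lab)} = {have(k3), key_at(k3,office), open(d_lab_hall)}
  ∪ pre   = {have(k3), key_at(k3,office), open(d_lab_hall)} ∪ {at(store), open(d_store_lab)}
          = {at(store), have(k3), key_at(k3,office), open(d_lab_hall), open(d_store_lab)}

== RESULT ==
["at(store)", "have(k3)", "key_at(k3,office)", "open(d_lab_hall)", "open(d_store_lab)"]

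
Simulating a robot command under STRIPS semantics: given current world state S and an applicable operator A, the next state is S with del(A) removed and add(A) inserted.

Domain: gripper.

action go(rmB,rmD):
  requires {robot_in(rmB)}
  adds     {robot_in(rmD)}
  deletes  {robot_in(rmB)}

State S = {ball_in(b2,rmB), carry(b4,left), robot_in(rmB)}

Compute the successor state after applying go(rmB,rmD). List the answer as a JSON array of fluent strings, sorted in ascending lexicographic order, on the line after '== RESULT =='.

Progress:
  pre ⊆ S: {robot_in(rmB)} ⊆ S  — applicable
  S \ del = {ball_in(b2,rmB), carry(b4,left)}
  ∪ add   = {ball_in(b2,rmB), carry(b4,left), robot_in(rmD)}

== RESULT ==
["ball_in(b2,rmB)", "carry(b4,left)", "robot_in(rmD)"]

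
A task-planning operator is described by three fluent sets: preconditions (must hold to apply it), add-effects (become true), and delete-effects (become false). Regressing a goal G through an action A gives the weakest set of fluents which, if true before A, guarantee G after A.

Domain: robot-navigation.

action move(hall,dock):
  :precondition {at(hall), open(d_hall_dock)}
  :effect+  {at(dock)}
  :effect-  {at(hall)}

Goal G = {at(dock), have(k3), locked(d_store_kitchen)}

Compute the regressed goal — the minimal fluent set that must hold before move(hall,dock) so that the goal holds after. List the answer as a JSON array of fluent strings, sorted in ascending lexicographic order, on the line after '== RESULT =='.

Regress:
  G ∩ del = {}  (empty — regression defined)
  G \ add = {at(dock), have(k3), locked(d_store_kitchen)} \ {at(dock)} = {have(k3), locked(d_store_kitchen)}
  ∪ pre   = {have(k3), locked(d_store_kitchen)} ∪ {at(hall), open(d_hall_dock)}
          = {at(hall), have(k3), locked(d_store_kitchen), open(d_hall_dock)}

== RESULT ==
["at(hall)", "have(k3)", "locked(d_store_kitchen)", "open(d_hall_dock)"]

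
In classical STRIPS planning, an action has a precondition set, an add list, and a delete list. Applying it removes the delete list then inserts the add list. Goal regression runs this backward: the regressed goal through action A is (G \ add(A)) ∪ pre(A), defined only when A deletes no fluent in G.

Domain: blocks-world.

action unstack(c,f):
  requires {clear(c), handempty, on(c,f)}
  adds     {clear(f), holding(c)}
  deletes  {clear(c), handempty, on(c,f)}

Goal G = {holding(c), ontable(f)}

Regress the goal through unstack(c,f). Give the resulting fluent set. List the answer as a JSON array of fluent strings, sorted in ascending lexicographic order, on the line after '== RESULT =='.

Regress:
  G ∩ del = {}  (empty — regression defined)
  G \ add = {holding(c), ontable(f)} \ {clear(f), holding(c)} = {ontable(f)}
  ∪ pre   = {ontable(f)} ∪ {clear(c), handempty, on(c,f)}
          = {clear(c), handempty, on(c,f), ontable(f)}

== RESULT ==
["clear(c)", "handempty", "on(c,f)", "ontable(f)"]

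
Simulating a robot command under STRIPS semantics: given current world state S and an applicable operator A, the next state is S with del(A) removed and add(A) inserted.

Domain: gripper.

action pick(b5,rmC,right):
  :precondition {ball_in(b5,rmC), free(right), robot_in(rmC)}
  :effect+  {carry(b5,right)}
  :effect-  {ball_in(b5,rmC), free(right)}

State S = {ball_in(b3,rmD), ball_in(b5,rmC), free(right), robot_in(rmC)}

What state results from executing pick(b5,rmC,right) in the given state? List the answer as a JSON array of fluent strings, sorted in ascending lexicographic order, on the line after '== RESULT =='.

Compute (S \ del) ∪ add:
  pre ⊆ S: {ball_in(b5,rmC), free(right), robot_in(rmC)} ⊆ S  — applicable
  S \ del = {ball_in(b3,rmD), robot_in(rmC)}
  ∪ add   = {ball_in(b3,rmD), carry(b5,right), robot_in(rmC)}

== RESULT ==
["ball_in(b3,rmD)", "carry(b5,right)", "robot_in(rmC)"]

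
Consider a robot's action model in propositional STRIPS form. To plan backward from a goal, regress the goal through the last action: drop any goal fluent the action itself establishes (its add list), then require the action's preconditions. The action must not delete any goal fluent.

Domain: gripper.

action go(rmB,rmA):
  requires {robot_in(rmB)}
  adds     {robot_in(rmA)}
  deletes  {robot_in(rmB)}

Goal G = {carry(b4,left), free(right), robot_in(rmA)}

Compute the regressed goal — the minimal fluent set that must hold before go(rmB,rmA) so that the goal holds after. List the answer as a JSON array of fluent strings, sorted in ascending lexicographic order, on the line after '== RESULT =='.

Regress:
  G ∩ del = {}  (empty — regression defined)
  G \ add = {carry(b4,left), free(right), robot_in(rmA)} \ {robot_in(rmA)} = {carry(b4,left), free(right)}
  ∪ pre   = {carry(b4,left), free(right)} ∪ {robot_in(rmB)}
          = {carry(b4,left), free(right), robot_in(rmB)}

== RESULT ==
["carry(b4,left)", "free(right)", "robot_in(rmB)"]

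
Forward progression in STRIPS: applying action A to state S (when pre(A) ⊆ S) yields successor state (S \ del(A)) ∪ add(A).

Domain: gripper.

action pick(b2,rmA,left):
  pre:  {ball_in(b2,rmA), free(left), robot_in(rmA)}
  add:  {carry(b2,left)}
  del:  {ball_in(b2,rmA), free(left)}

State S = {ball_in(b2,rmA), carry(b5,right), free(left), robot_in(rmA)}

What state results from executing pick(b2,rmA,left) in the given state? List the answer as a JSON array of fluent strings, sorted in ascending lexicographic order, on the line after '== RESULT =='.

Progress:
  pre ⊆ S: {ball_in(b2,rmA), free(left), robot_in(rmA)} ⊆ S  — applicable
  S \ del = {carry(b5,right), robot_in(rmA)}
  ∪ add   = {carry(b2,left), carry(b5,right), robot_in(rmA)}

== RESULT ==
["carry(b2,left)", "carry(b5,right)", "robot_in(rmA)"]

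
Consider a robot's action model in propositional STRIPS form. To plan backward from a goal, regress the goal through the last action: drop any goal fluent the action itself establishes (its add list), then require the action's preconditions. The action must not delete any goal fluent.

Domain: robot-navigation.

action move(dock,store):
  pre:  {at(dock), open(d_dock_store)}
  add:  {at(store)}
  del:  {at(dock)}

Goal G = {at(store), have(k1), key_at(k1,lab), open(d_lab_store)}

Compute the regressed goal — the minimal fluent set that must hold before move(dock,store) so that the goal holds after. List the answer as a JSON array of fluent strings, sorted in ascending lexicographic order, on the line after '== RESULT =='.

Regress:
  G ∩ del = {}  (empty — regression defined)
  G \ add = {at(store), have(k1), key_at(k1,lab), open(d_lab_store)} \ {at(store)} = {have(k1), key_at(k1,lab), open(d_lab_store)}
  ∪ pre   = {have(k1), key_at(k1,lab), open(d_lab_store)} ∪ {at(dock), open(d_dock_store)}
          = {at(dock), have(k1), key_at(k1,lab), open(d_dock_store), open(d_lab_store)}

== RESULT ==
["at(dock)", "have(k1)", "key_at(k1,lab)", "open(d_dock_store)", "open(d_lab_store)"]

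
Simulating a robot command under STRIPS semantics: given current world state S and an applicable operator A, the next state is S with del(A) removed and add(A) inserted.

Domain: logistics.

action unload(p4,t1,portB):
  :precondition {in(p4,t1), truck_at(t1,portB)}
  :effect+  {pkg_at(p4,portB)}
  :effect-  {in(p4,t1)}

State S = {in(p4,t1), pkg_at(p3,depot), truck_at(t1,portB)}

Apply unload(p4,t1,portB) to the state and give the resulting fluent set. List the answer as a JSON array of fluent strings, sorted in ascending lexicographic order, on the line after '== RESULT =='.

Compute (S \ del) ∪ add:
  pre ⊆ S: {in(p4,t1), truck_at(t1,portB)} ⊆ S  — applicable
  S \ del = {pkg_at(p3,depot), truck_at(t1,portB)}
  ∪ add   = {pkg_at(p3,depot), pkg_at(p4,portB), truck_at(t1,portB)}

== RESULT ==
["pkg_at(p3,depot)", "pkg_at(p4,portB)", "truck_at(t1,portB)"]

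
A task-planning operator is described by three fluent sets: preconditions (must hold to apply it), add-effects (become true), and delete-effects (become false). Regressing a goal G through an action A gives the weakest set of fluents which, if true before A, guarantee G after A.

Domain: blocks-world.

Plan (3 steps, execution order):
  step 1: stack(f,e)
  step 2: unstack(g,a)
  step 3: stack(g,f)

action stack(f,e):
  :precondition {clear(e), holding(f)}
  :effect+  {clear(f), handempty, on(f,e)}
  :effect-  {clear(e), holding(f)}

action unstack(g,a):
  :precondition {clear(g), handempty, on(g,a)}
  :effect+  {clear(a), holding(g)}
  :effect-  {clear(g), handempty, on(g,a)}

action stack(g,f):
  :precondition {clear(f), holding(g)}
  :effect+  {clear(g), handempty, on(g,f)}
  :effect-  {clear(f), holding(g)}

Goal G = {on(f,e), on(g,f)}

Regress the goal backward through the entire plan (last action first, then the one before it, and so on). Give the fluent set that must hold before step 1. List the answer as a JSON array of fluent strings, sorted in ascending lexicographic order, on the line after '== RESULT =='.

Work backward from the goal:
  through step 3 (stack(g,f)): drop {on(g,f)}, keep {on(f,e)}, require {clear(f), holding(g)}
    → {clear(f), holding(g), on(f,e)}
  through step 2 (unstack(g,a)): drop {holding(g)}, keep {clear(f), on(f,e)}, require {clear(g), handempty, on(g,a)}
    → {clear(f), clear(g), handempty, on(f,e), on(g,a)}
  through step 1 (stack(f,e)): drop {clear(f), handempty, on(f,e)}, keep {clear(g), on(g,a)}, require {clear(e), holding(f)}
    → {clear(e), clear(g), holding(f), on(g,a)}

== RESULT ==
["clear(e)", "clear(g)", "holding(f)", "on(g,a)"]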